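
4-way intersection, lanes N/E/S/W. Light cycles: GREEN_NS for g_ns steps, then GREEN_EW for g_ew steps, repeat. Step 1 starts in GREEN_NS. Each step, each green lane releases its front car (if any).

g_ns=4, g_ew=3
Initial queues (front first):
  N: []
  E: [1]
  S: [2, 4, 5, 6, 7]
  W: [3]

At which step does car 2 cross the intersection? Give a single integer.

Step 1 [NS]: N:empty,E:wait,S:car2-GO,W:wait | queues: N=0 E=1 S=4 W=1
Step 2 [NS]: N:empty,E:wait,S:car4-GO,W:wait | queues: N=0 E=1 S=3 W=1
Step 3 [NS]: N:empty,E:wait,S:car5-GO,W:wait | queues: N=0 E=1 S=2 W=1
Step 4 [NS]: N:empty,E:wait,S:car6-GO,W:wait | queues: N=0 E=1 S=1 W=1
Step 5 [EW]: N:wait,E:car1-GO,S:wait,W:car3-GO | queues: N=0 E=0 S=1 W=0
Step 6 [EW]: N:wait,E:empty,S:wait,W:empty | queues: N=0 E=0 S=1 W=0
Step 7 [EW]: N:wait,E:empty,S:wait,W:empty | queues: N=0 E=0 S=1 W=0
Step 8 [NS]: N:empty,E:wait,S:car7-GO,W:wait | queues: N=0 E=0 S=0 W=0
Car 2 crosses at step 1

1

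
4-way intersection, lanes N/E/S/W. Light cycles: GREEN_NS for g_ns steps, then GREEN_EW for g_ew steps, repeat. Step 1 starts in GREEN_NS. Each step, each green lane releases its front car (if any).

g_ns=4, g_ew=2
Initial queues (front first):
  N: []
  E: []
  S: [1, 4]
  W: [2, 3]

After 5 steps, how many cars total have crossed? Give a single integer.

Answer: 3

Derivation:
Step 1 [NS]: N:empty,E:wait,S:car1-GO,W:wait | queues: N=0 E=0 S=1 W=2
Step 2 [NS]: N:empty,E:wait,S:car4-GO,W:wait | queues: N=0 E=0 S=0 W=2
Step 3 [NS]: N:empty,E:wait,S:empty,W:wait | queues: N=0 E=0 S=0 W=2
Step 4 [NS]: N:empty,E:wait,S:empty,W:wait | queues: N=0 E=0 S=0 W=2
Step 5 [EW]: N:wait,E:empty,S:wait,W:car2-GO | queues: N=0 E=0 S=0 W=1
Cars crossed by step 5: 3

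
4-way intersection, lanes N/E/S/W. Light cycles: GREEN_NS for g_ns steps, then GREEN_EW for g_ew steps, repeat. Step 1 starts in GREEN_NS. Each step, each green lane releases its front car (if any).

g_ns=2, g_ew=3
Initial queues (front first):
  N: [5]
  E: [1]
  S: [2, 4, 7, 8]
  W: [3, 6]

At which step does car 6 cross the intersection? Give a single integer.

Step 1 [NS]: N:car5-GO,E:wait,S:car2-GO,W:wait | queues: N=0 E=1 S=3 W=2
Step 2 [NS]: N:empty,E:wait,S:car4-GO,W:wait | queues: N=0 E=1 S=2 W=2
Step 3 [EW]: N:wait,E:car1-GO,S:wait,W:car3-GO | queues: N=0 E=0 S=2 W=1
Step 4 [EW]: N:wait,E:empty,S:wait,W:car6-GO | queues: N=0 E=0 S=2 W=0
Step 5 [EW]: N:wait,E:empty,S:wait,W:empty | queues: N=0 E=0 S=2 W=0
Step 6 [NS]: N:empty,E:wait,S:car7-GO,W:wait | queues: N=0 E=0 S=1 W=0
Step 7 [NS]: N:empty,E:wait,S:car8-GO,W:wait | queues: N=0 E=0 S=0 W=0
Car 6 crosses at step 4

4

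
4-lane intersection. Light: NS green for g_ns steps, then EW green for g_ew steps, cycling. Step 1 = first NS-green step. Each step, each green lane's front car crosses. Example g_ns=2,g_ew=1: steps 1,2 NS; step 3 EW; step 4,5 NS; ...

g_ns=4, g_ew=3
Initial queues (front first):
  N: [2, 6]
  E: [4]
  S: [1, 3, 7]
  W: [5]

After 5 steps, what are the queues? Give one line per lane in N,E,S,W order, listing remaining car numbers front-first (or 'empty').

Step 1 [NS]: N:car2-GO,E:wait,S:car1-GO,W:wait | queues: N=1 E=1 S=2 W=1
Step 2 [NS]: N:car6-GO,E:wait,S:car3-GO,W:wait | queues: N=0 E=1 S=1 W=1
Step 3 [NS]: N:empty,E:wait,S:car7-GO,W:wait | queues: N=0 E=1 S=0 W=1
Step 4 [NS]: N:empty,E:wait,S:empty,W:wait | queues: N=0 E=1 S=0 W=1
Step 5 [EW]: N:wait,E:car4-GO,S:wait,W:car5-GO | queues: N=0 E=0 S=0 W=0

N: empty
E: empty
S: empty
W: empty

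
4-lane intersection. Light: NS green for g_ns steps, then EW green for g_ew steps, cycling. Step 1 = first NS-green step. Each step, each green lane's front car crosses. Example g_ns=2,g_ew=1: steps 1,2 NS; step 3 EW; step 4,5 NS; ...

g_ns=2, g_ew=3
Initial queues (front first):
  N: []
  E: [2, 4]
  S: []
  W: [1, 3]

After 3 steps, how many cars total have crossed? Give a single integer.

Answer: 2

Derivation:
Step 1 [NS]: N:empty,E:wait,S:empty,W:wait | queues: N=0 E=2 S=0 W=2
Step 2 [NS]: N:empty,E:wait,S:empty,W:wait | queues: N=0 E=2 S=0 W=2
Step 3 [EW]: N:wait,E:car2-GO,S:wait,W:car1-GO | queues: N=0 E=1 S=0 W=1
Cars crossed by step 3: 2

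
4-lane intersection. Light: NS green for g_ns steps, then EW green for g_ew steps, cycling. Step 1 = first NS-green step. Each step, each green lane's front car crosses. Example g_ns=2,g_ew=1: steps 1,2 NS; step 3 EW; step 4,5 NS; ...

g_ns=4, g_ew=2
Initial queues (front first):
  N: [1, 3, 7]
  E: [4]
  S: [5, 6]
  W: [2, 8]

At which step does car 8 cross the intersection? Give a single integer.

Step 1 [NS]: N:car1-GO,E:wait,S:car5-GO,W:wait | queues: N=2 E=1 S=1 W=2
Step 2 [NS]: N:car3-GO,E:wait,S:car6-GO,W:wait | queues: N=1 E=1 S=0 W=2
Step 3 [NS]: N:car7-GO,E:wait,S:empty,W:wait | queues: N=0 E=1 S=0 W=2
Step 4 [NS]: N:empty,E:wait,S:empty,W:wait | queues: N=0 E=1 S=0 W=2
Step 5 [EW]: N:wait,E:car4-GO,S:wait,W:car2-GO | queues: N=0 E=0 S=0 W=1
Step 6 [EW]: N:wait,E:empty,S:wait,W:car8-GO | queues: N=0 E=0 S=0 W=0
Car 8 crosses at step 6

6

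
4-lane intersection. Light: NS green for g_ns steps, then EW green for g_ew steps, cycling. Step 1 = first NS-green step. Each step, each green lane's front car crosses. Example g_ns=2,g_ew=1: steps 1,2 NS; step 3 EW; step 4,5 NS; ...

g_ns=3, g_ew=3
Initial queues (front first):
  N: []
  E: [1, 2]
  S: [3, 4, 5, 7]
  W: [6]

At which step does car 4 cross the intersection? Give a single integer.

Step 1 [NS]: N:empty,E:wait,S:car3-GO,W:wait | queues: N=0 E=2 S=3 W=1
Step 2 [NS]: N:empty,E:wait,S:car4-GO,W:wait | queues: N=0 E=2 S=2 W=1
Step 3 [NS]: N:empty,E:wait,S:car5-GO,W:wait | queues: N=0 E=2 S=1 W=1
Step 4 [EW]: N:wait,E:car1-GO,S:wait,W:car6-GO | queues: N=0 E=1 S=1 W=0
Step 5 [EW]: N:wait,E:car2-GO,S:wait,W:empty | queues: N=0 E=0 S=1 W=0
Step 6 [EW]: N:wait,E:empty,S:wait,W:empty | queues: N=0 E=0 S=1 W=0
Step 7 [NS]: N:empty,E:wait,S:car7-GO,W:wait | queues: N=0 E=0 S=0 W=0
Car 4 crosses at step 2

2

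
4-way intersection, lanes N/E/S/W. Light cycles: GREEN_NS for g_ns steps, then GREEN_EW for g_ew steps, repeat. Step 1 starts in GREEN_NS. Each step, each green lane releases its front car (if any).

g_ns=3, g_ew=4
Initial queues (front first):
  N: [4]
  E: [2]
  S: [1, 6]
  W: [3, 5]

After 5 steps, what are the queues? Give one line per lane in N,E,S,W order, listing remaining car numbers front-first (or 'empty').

Step 1 [NS]: N:car4-GO,E:wait,S:car1-GO,W:wait | queues: N=0 E=1 S=1 W=2
Step 2 [NS]: N:empty,E:wait,S:car6-GO,W:wait | queues: N=0 E=1 S=0 W=2
Step 3 [NS]: N:empty,E:wait,S:empty,W:wait | queues: N=0 E=1 S=0 W=2
Step 4 [EW]: N:wait,E:car2-GO,S:wait,W:car3-GO | queues: N=0 E=0 S=0 W=1
Step 5 [EW]: N:wait,E:empty,S:wait,W:car5-GO | queues: N=0 E=0 S=0 W=0

N: empty
E: empty
S: empty
W: empty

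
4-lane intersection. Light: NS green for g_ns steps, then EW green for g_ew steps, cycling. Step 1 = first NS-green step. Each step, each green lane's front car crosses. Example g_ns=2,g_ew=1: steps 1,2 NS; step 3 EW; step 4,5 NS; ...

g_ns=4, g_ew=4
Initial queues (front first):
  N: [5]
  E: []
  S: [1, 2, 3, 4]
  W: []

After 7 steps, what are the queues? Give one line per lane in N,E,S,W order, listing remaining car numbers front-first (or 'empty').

Step 1 [NS]: N:car5-GO,E:wait,S:car1-GO,W:wait | queues: N=0 E=0 S=3 W=0
Step 2 [NS]: N:empty,E:wait,S:car2-GO,W:wait | queues: N=0 E=0 S=2 W=0
Step 3 [NS]: N:empty,E:wait,S:car3-GO,W:wait | queues: N=0 E=0 S=1 W=0
Step 4 [NS]: N:empty,E:wait,S:car4-GO,W:wait | queues: N=0 E=0 S=0 W=0

N: empty
E: empty
S: empty
W: empty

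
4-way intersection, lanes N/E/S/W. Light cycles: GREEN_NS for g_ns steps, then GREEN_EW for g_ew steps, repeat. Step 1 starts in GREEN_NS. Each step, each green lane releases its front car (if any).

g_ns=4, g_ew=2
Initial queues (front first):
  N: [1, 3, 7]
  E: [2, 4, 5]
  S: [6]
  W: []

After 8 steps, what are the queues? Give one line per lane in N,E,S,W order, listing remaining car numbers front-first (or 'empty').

Step 1 [NS]: N:car1-GO,E:wait,S:car6-GO,W:wait | queues: N=2 E=3 S=0 W=0
Step 2 [NS]: N:car3-GO,E:wait,S:empty,W:wait | queues: N=1 E=3 S=0 W=0
Step 3 [NS]: N:car7-GO,E:wait,S:empty,W:wait | queues: N=0 E=3 S=0 W=0
Step 4 [NS]: N:empty,E:wait,S:empty,W:wait | queues: N=0 E=3 S=0 W=0
Step 5 [EW]: N:wait,E:car2-GO,S:wait,W:empty | queues: N=0 E=2 S=0 W=0
Step 6 [EW]: N:wait,E:car4-GO,S:wait,W:empty | queues: N=0 E=1 S=0 W=0
Step 7 [NS]: N:empty,E:wait,S:empty,W:wait | queues: N=0 E=1 S=0 W=0
Step 8 [NS]: N:empty,E:wait,S:empty,W:wait | queues: N=0 E=1 S=0 W=0

N: empty
E: 5
S: empty
W: empty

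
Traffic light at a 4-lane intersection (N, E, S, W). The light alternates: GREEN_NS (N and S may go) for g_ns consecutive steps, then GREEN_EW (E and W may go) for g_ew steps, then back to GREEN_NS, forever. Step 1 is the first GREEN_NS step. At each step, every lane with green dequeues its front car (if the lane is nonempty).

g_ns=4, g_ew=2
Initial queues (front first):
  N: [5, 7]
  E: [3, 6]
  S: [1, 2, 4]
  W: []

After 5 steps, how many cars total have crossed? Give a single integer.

Step 1 [NS]: N:car5-GO,E:wait,S:car1-GO,W:wait | queues: N=1 E=2 S=2 W=0
Step 2 [NS]: N:car7-GO,E:wait,S:car2-GO,W:wait | queues: N=0 E=2 S=1 W=0
Step 3 [NS]: N:empty,E:wait,S:car4-GO,W:wait | queues: N=0 E=2 S=0 W=0
Step 4 [NS]: N:empty,E:wait,S:empty,W:wait | queues: N=0 E=2 S=0 W=0
Step 5 [EW]: N:wait,E:car3-GO,S:wait,W:empty | queues: N=0 E=1 S=0 W=0
Cars crossed by step 5: 6

Answer: 6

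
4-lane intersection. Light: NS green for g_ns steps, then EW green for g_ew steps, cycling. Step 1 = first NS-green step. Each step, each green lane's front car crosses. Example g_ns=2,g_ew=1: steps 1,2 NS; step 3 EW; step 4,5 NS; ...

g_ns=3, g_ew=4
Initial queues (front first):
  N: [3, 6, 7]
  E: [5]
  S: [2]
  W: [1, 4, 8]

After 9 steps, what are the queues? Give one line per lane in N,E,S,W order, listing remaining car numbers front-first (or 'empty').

Step 1 [NS]: N:car3-GO,E:wait,S:car2-GO,W:wait | queues: N=2 E=1 S=0 W=3
Step 2 [NS]: N:car6-GO,E:wait,S:empty,W:wait | queues: N=1 E=1 S=0 W=3
Step 3 [NS]: N:car7-GO,E:wait,S:empty,W:wait | queues: N=0 E=1 S=0 W=3
Step 4 [EW]: N:wait,E:car5-GO,S:wait,W:car1-GO | queues: N=0 E=0 S=0 W=2
Step 5 [EW]: N:wait,E:empty,S:wait,W:car4-GO | queues: N=0 E=0 S=0 W=1
Step 6 [EW]: N:wait,E:empty,S:wait,W:car8-GO | queues: N=0 E=0 S=0 W=0

N: empty
E: empty
S: empty
W: empty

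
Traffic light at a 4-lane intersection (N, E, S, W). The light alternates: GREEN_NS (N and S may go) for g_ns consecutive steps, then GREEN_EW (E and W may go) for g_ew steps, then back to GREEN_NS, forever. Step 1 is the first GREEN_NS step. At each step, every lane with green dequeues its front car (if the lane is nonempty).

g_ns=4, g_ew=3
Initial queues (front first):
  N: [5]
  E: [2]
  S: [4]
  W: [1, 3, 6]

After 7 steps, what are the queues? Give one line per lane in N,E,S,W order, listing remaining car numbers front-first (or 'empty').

Step 1 [NS]: N:car5-GO,E:wait,S:car4-GO,W:wait | queues: N=0 E=1 S=0 W=3
Step 2 [NS]: N:empty,E:wait,S:empty,W:wait | queues: N=0 E=1 S=0 W=3
Step 3 [NS]: N:empty,E:wait,S:empty,W:wait | queues: N=0 E=1 S=0 W=3
Step 4 [NS]: N:empty,E:wait,S:empty,W:wait | queues: N=0 E=1 S=0 W=3
Step 5 [EW]: N:wait,E:car2-GO,S:wait,W:car1-GO | queues: N=0 E=0 S=0 W=2
Step 6 [EW]: N:wait,E:empty,S:wait,W:car3-GO | queues: N=0 E=0 S=0 W=1
Step 7 [EW]: N:wait,E:empty,S:wait,W:car6-GO | queues: N=0 E=0 S=0 W=0

N: empty
E: empty
S: empty
W: empty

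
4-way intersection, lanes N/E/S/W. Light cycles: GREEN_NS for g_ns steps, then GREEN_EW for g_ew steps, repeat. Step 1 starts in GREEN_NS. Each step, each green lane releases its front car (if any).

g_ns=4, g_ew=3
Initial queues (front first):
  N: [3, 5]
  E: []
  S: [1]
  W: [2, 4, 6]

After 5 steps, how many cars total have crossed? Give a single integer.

Step 1 [NS]: N:car3-GO,E:wait,S:car1-GO,W:wait | queues: N=1 E=0 S=0 W=3
Step 2 [NS]: N:car5-GO,E:wait,S:empty,W:wait | queues: N=0 E=0 S=0 W=3
Step 3 [NS]: N:empty,E:wait,S:empty,W:wait | queues: N=0 E=0 S=0 W=3
Step 4 [NS]: N:empty,E:wait,S:empty,W:wait | queues: N=0 E=0 S=0 W=3
Step 5 [EW]: N:wait,E:empty,S:wait,W:car2-GO | queues: N=0 E=0 S=0 W=2
Cars crossed by step 5: 4

Answer: 4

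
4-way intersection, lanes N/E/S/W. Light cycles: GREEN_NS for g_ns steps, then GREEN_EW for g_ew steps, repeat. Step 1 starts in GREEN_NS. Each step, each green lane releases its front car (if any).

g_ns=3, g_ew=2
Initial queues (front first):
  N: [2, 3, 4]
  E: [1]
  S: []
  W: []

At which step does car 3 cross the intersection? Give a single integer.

Step 1 [NS]: N:car2-GO,E:wait,S:empty,W:wait | queues: N=2 E=1 S=0 W=0
Step 2 [NS]: N:car3-GO,E:wait,S:empty,W:wait | queues: N=1 E=1 S=0 W=0
Step 3 [NS]: N:car4-GO,E:wait,S:empty,W:wait | queues: N=0 E=1 S=0 W=0
Step 4 [EW]: N:wait,E:car1-GO,S:wait,W:empty | queues: N=0 E=0 S=0 W=0
Car 3 crosses at step 2

2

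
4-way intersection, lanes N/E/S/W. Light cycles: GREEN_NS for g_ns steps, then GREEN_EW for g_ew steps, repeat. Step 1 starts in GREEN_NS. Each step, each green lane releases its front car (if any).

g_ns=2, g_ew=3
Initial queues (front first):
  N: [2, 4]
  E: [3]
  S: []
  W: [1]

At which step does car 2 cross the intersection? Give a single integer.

Step 1 [NS]: N:car2-GO,E:wait,S:empty,W:wait | queues: N=1 E=1 S=0 W=1
Step 2 [NS]: N:car4-GO,E:wait,S:empty,W:wait | queues: N=0 E=1 S=0 W=1
Step 3 [EW]: N:wait,E:car3-GO,S:wait,W:car1-GO | queues: N=0 E=0 S=0 W=0
Car 2 crosses at step 1

1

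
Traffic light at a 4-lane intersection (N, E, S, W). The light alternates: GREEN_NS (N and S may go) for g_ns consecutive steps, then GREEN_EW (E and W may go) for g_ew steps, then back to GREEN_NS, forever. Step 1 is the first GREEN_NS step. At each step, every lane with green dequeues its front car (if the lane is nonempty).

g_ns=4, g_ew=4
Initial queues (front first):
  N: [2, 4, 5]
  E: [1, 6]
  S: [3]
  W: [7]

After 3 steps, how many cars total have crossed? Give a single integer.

Step 1 [NS]: N:car2-GO,E:wait,S:car3-GO,W:wait | queues: N=2 E=2 S=0 W=1
Step 2 [NS]: N:car4-GO,E:wait,S:empty,W:wait | queues: N=1 E=2 S=0 W=1
Step 3 [NS]: N:car5-GO,E:wait,S:empty,W:wait | queues: N=0 E=2 S=0 W=1
Cars crossed by step 3: 4

Answer: 4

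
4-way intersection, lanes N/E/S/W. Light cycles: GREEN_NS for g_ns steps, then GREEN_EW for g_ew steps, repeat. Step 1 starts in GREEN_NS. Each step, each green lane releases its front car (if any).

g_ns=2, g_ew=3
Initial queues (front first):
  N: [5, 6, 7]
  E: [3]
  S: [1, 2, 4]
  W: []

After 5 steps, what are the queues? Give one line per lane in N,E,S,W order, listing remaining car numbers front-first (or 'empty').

Step 1 [NS]: N:car5-GO,E:wait,S:car1-GO,W:wait | queues: N=2 E=1 S=2 W=0
Step 2 [NS]: N:car6-GO,E:wait,S:car2-GO,W:wait | queues: N=1 E=1 S=1 W=0
Step 3 [EW]: N:wait,E:car3-GO,S:wait,W:empty | queues: N=1 E=0 S=1 W=0
Step 4 [EW]: N:wait,E:empty,S:wait,W:empty | queues: N=1 E=0 S=1 W=0
Step 5 [EW]: N:wait,E:empty,S:wait,W:empty | queues: N=1 E=0 S=1 W=0

N: 7
E: empty
S: 4
W: empty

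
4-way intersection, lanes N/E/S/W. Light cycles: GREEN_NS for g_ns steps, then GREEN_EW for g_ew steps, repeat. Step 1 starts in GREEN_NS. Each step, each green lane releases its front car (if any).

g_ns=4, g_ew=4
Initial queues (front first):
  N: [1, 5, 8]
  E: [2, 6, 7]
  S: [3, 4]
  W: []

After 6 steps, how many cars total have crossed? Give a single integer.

Step 1 [NS]: N:car1-GO,E:wait,S:car3-GO,W:wait | queues: N=2 E=3 S=1 W=0
Step 2 [NS]: N:car5-GO,E:wait,S:car4-GO,W:wait | queues: N=1 E=3 S=0 W=0
Step 3 [NS]: N:car8-GO,E:wait,S:empty,W:wait | queues: N=0 E=3 S=0 W=0
Step 4 [NS]: N:empty,E:wait,S:empty,W:wait | queues: N=0 E=3 S=0 W=0
Step 5 [EW]: N:wait,E:car2-GO,S:wait,W:empty | queues: N=0 E=2 S=0 W=0
Step 6 [EW]: N:wait,E:car6-GO,S:wait,W:empty | queues: N=0 E=1 S=0 W=0
Cars crossed by step 6: 7

Answer: 7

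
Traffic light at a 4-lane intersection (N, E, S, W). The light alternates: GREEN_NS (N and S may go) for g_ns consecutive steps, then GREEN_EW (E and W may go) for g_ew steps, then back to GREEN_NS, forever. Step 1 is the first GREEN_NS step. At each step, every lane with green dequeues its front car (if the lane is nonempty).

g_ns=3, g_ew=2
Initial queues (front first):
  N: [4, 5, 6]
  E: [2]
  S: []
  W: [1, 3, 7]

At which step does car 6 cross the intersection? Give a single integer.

Step 1 [NS]: N:car4-GO,E:wait,S:empty,W:wait | queues: N=2 E=1 S=0 W=3
Step 2 [NS]: N:car5-GO,E:wait,S:empty,W:wait | queues: N=1 E=1 S=0 W=3
Step 3 [NS]: N:car6-GO,E:wait,S:empty,W:wait | queues: N=0 E=1 S=0 W=3
Step 4 [EW]: N:wait,E:car2-GO,S:wait,W:car1-GO | queues: N=0 E=0 S=0 W=2
Step 5 [EW]: N:wait,E:empty,S:wait,W:car3-GO | queues: N=0 E=0 S=0 W=1
Step 6 [NS]: N:empty,E:wait,S:empty,W:wait | queues: N=0 E=0 S=0 W=1
Step 7 [NS]: N:empty,E:wait,S:empty,W:wait | queues: N=0 E=0 S=0 W=1
Step 8 [NS]: N:empty,E:wait,S:empty,W:wait | queues: N=0 E=0 S=0 W=1
Step 9 [EW]: N:wait,E:empty,S:wait,W:car7-GO | queues: N=0 E=0 S=0 W=0
Car 6 crosses at step 3

3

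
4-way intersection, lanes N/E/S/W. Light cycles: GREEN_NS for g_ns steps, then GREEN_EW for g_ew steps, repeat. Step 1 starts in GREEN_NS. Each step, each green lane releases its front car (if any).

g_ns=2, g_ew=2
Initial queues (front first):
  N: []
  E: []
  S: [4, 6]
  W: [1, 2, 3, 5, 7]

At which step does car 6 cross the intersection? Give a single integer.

Step 1 [NS]: N:empty,E:wait,S:car4-GO,W:wait | queues: N=0 E=0 S=1 W=5
Step 2 [NS]: N:empty,E:wait,S:car6-GO,W:wait | queues: N=0 E=0 S=0 W=5
Step 3 [EW]: N:wait,E:empty,S:wait,W:car1-GO | queues: N=0 E=0 S=0 W=4
Step 4 [EW]: N:wait,E:empty,S:wait,W:car2-GO | queues: N=0 E=0 S=0 W=3
Step 5 [NS]: N:empty,E:wait,S:empty,W:wait | queues: N=0 E=0 S=0 W=3
Step 6 [NS]: N:empty,E:wait,S:empty,W:wait | queues: N=0 E=0 S=0 W=3
Step 7 [EW]: N:wait,E:empty,S:wait,W:car3-GO | queues: N=0 E=0 S=0 W=2
Step 8 [EW]: N:wait,E:empty,S:wait,W:car5-GO | queues: N=0 E=0 S=0 W=1
Step 9 [NS]: N:empty,E:wait,S:empty,W:wait | queues: N=0 E=0 S=0 W=1
Step 10 [NS]: N:empty,E:wait,S:empty,W:wait | queues: N=0 E=0 S=0 W=1
Step 11 [EW]: N:wait,E:empty,S:wait,W:car7-GO | queues: N=0 E=0 S=0 W=0
Car 6 crosses at step 2

2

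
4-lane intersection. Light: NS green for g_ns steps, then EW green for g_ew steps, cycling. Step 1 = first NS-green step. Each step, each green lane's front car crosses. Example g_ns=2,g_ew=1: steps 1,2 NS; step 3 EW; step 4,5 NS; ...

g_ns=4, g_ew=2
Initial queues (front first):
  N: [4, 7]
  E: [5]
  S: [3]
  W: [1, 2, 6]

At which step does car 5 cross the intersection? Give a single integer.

Step 1 [NS]: N:car4-GO,E:wait,S:car3-GO,W:wait | queues: N=1 E=1 S=0 W=3
Step 2 [NS]: N:car7-GO,E:wait,S:empty,W:wait | queues: N=0 E=1 S=0 W=3
Step 3 [NS]: N:empty,E:wait,S:empty,W:wait | queues: N=0 E=1 S=0 W=3
Step 4 [NS]: N:empty,E:wait,S:empty,W:wait | queues: N=0 E=1 S=0 W=3
Step 5 [EW]: N:wait,E:car5-GO,S:wait,W:car1-GO | queues: N=0 E=0 S=0 W=2
Step 6 [EW]: N:wait,E:empty,S:wait,W:car2-GO | queues: N=0 E=0 S=0 W=1
Step 7 [NS]: N:empty,E:wait,S:empty,W:wait | queues: N=0 E=0 S=0 W=1
Step 8 [NS]: N:empty,E:wait,S:empty,W:wait | queues: N=0 E=0 S=0 W=1
Step 9 [NS]: N:empty,E:wait,S:empty,W:wait | queues: N=0 E=0 S=0 W=1
Step 10 [NS]: N:empty,E:wait,S:empty,W:wait | queues: N=0 E=0 S=0 W=1
Step 11 [EW]: N:wait,E:empty,S:wait,W:car6-GO | queues: N=0 E=0 S=0 W=0
Car 5 crosses at step 5

5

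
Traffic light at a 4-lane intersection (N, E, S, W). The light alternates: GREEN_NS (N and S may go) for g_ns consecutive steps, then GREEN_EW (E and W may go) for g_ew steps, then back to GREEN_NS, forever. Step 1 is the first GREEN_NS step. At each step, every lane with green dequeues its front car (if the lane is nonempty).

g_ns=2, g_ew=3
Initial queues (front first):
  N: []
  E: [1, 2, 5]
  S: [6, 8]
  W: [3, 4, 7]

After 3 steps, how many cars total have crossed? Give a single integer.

Answer: 4

Derivation:
Step 1 [NS]: N:empty,E:wait,S:car6-GO,W:wait | queues: N=0 E=3 S=1 W=3
Step 2 [NS]: N:empty,E:wait,S:car8-GO,W:wait | queues: N=0 E=3 S=0 W=3
Step 3 [EW]: N:wait,E:car1-GO,S:wait,W:car3-GO | queues: N=0 E=2 S=0 W=2
Cars crossed by step 3: 4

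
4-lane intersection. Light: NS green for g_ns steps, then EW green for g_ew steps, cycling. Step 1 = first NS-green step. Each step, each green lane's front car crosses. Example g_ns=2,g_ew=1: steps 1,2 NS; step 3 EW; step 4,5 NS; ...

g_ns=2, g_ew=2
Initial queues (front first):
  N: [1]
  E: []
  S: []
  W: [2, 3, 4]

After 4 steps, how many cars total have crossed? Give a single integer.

Step 1 [NS]: N:car1-GO,E:wait,S:empty,W:wait | queues: N=0 E=0 S=0 W=3
Step 2 [NS]: N:empty,E:wait,S:empty,W:wait | queues: N=0 E=0 S=0 W=3
Step 3 [EW]: N:wait,E:empty,S:wait,W:car2-GO | queues: N=0 E=0 S=0 W=2
Step 4 [EW]: N:wait,E:empty,S:wait,W:car3-GO | queues: N=0 E=0 S=0 W=1
Cars crossed by step 4: 3

Answer: 3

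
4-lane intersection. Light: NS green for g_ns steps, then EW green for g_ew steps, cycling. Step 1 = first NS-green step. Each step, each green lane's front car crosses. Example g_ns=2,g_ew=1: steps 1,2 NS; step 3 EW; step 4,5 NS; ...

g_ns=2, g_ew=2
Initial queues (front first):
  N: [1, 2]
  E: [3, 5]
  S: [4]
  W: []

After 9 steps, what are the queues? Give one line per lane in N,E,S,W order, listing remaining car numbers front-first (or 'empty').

Step 1 [NS]: N:car1-GO,E:wait,S:car4-GO,W:wait | queues: N=1 E=2 S=0 W=0
Step 2 [NS]: N:car2-GO,E:wait,S:empty,W:wait | queues: N=0 E=2 S=0 W=0
Step 3 [EW]: N:wait,E:car3-GO,S:wait,W:empty | queues: N=0 E=1 S=0 W=0
Step 4 [EW]: N:wait,E:car5-GO,S:wait,W:empty | queues: N=0 E=0 S=0 W=0

N: empty
E: empty
S: empty
W: empty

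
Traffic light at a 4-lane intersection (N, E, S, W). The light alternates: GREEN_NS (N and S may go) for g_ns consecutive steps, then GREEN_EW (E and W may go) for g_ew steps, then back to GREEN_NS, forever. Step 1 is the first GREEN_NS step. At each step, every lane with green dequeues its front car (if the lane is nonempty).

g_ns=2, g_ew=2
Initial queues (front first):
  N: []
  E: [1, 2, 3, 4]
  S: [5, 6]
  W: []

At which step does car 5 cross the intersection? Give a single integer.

Step 1 [NS]: N:empty,E:wait,S:car5-GO,W:wait | queues: N=0 E=4 S=1 W=0
Step 2 [NS]: N:empty,E:wait,S:car6-GO,W:wait | queues: N=0 E=4 S=0 W=0
Step 3 [EW]: N:wait,E:car1-GO,S:wait,W:empty | queues: N=0 E=3 S=0 W=0
Step 4 [EW]: N:wait,E:car2-GO,S:wait,W:empty | queues: N=0 E=2 S=0 W=0
Step 5 [NS]: N:empty,E:wait,S:empty,W:wait | queues: N=0 E=2 S=0 W=0
Step 6 [NS]: N:empty,E:wait,S:empty,W:wait | queues: N=0 E=2 S=0 W=0
Step 7 [EW]: N:wait,E:car3-GO,S:wait,W:empty | queues: N=0 E=1 S=0 W=0
Step 8 [EW]: N:wait,E:car4-GO,S:wait,W:empty | queues: N=0 E=0 S=0 W=0
Car 5 crosses at step 1

1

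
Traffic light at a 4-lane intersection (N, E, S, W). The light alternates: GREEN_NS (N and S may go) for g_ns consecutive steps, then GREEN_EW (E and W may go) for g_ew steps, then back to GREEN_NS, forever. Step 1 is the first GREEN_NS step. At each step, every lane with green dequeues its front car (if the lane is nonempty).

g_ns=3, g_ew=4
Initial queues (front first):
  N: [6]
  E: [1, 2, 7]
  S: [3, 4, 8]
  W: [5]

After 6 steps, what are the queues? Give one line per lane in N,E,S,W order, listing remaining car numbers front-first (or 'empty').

Step 1 [NS]: N:car6-GO,E:wait,S:car3-GO,W:wait | queues: N=0 E=3 S=2 W=1
Step 2 [NS]: N:empty,E:wait,S:car4-GO,W:wait | queues: N=0 E=3 S=1 W=1
Step 3 [NS]: N:empty,E:wait,S:car8-GO,W:wait | queues: N=0 E=3 S=0 W=1
Step 4 [EW]: N:wait,E:car1-GO,S:wait,W:car5-GO | queues: N=0 E=2 S=0 W=0
Step 5 [EW]: N:wait,E:car2-GO,S:wait,W:empty | queues: N=0 E=1 S=0 W=0
Step 6 [EW]: N:wait,E:car7-GO,S:wait,W:empty | queues: N=0 E=0 S=0 W=0

N: empty
E: empty
S: empty
W: empty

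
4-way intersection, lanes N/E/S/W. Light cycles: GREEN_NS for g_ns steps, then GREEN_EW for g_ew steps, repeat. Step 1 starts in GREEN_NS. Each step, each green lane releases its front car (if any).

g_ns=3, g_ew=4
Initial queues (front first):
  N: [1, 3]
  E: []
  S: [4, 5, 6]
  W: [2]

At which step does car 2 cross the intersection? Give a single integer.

Step 1 [NS]: N:car1-GO,E:wait,S:car4-GO,W:wait | queues: N=1 E=0 S=2 W=1
Step 2 [NS]: N:car3-GO,E:wait,S:car5-GO,W:wait | queues: N=0 E=0 S=1 W=1
Step 3 [NS]: N:empty,E:wait,S:car6-GO,W:wait | queues: N=0 E=0 S=0 W=1
Step 4 [EW]: N:wait,E:empty,S:wait,W:car2-GO | queues: N=0 E=0 S=0 W=0
Car 2 crosses at step 4

4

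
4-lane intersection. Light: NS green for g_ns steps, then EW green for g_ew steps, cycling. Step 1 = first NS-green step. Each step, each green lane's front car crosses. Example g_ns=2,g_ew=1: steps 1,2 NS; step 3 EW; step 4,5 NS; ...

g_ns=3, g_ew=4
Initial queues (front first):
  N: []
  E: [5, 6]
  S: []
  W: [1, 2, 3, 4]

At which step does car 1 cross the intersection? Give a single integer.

Step 1 [NS]: N:empty,E:wait,S:empty,W:wait | queues: N=0 E=2 S=0 W=4
Step 2 [NS]: N:empty,E:wait,S:empty,W:wait | queues: N=0 E=2 S=0 W=4
Step 3 [NS]: N:empty,E:wait,S:empty,W:wait | queues: N=0 E=2 S=0 W=4
Step 4 [EW]: N:wait,E:car5-GO,S:wait,W:car1-GO | queues: N=0 E=1 S=0 W=3
Step 5 [EW]: N:wait,E:car6-GO,S:wait,W:car2-GO | queues: N=0 E=0 S=0 W=2
Step 6 [EW]: N:wait,E:empty,S:wait,W:car3-GO | queues: N=0 E=0 S=0 W=1
Step 7 [EW]: N:wait,E:empty,S:wait,W:car4-GO | queues: N=0 E=0 S=0 W=0
Car 1 crosses at step 4

4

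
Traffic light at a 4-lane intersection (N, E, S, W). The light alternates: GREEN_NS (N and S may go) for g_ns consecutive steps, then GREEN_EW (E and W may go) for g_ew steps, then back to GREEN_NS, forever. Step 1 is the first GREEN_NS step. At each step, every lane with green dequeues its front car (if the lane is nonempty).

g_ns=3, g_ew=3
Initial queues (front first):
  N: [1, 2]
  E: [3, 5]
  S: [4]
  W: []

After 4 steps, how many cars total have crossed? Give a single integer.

Step 1 [NS]: N:car1-GO,E:wait,S:car4-GO,W:wait | queues: N=1 E=2 S=0 W=0
Step 2 [NS]: N:car2-GO,E:wait,S:empty,W:wait | queues: N=0 E=2 S=0 W=0
Step 3 [NS]: N:empty,E:wait,S:empty,W:wait | queues: N=0 E=2 S=0 W=0
Step 4 [EW]: N:wait,E:car3-GO,S:wait,W:empty | queues: N=0 E=1 S=0 W=0
Cars crossed by step 4: 4

Answer: 4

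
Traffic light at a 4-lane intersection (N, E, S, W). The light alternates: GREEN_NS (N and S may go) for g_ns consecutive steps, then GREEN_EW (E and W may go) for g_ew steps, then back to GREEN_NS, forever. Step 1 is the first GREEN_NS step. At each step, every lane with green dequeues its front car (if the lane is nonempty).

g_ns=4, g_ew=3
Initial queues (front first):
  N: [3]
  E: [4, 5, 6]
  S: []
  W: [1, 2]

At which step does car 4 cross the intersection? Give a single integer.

Step 1 [NS]: N:car3-GO,E:wait,S:empty,W:wait | queues: N=0 E=3 S=0 W=2
Step 2 [NS]: N:empty,E:wait,S:empty,W:wait | queues: N=0 E=3 S=0 W=2
Step 3 [NS]: N:empty,E:wait,S:empty,W:wait | queues: N=0 E=3 S=0 W=2
Step 4 [NS]: N:empty,E:wait,S:empty,W:wait | queues: N=0 E=3 S=0 W=2
Step 5 [EW]: N:wait,E:car4-GO,S:wait,W:car1-GO | queues: N=0 E=2 S=0 W=1
Step 6 [EW]: N:wait,E:car5-GO,S:wait,W:car2-GO | queues: N=0 E=1 S=0 W=0
Step 7 [EW]: N:wait,E:car6-GO,S:wait,W:empty | queues: N=0 E=0 S=0 W=0
Car 4 crosses at step 5

5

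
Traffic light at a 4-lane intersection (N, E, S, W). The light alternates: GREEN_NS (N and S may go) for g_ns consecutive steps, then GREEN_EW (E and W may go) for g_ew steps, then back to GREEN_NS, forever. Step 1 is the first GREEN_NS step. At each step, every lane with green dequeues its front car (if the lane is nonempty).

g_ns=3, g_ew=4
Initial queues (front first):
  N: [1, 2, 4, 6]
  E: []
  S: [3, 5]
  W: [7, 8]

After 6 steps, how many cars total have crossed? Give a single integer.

Answer: 7

Derivation:
Step 1 [NS]: N:car1-GO,E:wait,S:car3-GO,W:wait | queues: N=3 E=0 S=1 W=2
Step 2 [NS]: N:car2-GO,E:wait,S:car5-GO,W:wait | queues: N=2 E=0 S=0 W=2
Step 3 [NS]: N:car4-GO,E:wait,S:empty,W:wait | queues: N=1 E=0 S=0 W=2
Step 4 [EW]: N:wait,E:empty,S:wait,W:car7-GO | queues: N=1 E=0 S=0 W=1
Step 5 [EW]: N:wait,E:empty,S:wait,W:car8-GO | queues: N=1 E=0 S=0 W=0
Step 6 [EW]: N:wait,E:empty,S:wait,W:empty | queues: N=1 E=0 S=0 W=0
Cars crossed by step 6: 7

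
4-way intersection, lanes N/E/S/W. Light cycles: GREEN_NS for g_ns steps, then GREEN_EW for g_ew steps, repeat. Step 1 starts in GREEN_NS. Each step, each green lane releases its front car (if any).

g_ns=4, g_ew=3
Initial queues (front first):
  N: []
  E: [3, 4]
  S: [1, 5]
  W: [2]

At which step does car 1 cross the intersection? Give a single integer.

Step 1 [NS]: N:empty,E:wait,S:car1-GO,W:wait | queues: N=0 E=2 S=1 W=1
Step 2 [NS]: N:empty,E:wait,S:car5-GO,W:wait | queues: N=0 E=2 S=0 W=1
Step 3 [NS]: N:empty,E:wait,S:empty,W:wait | queues: N=0 E=2 S=0 W=1
Step 4 [NS]: N:empty,E:wait,S:empty,W:wait | queues: N=0 E=2 S=0 W=1
Step 5 [EW]: N:wait,E:car3-GO,S:wait,W:car2-GO | queues: N=0 E=1 S=0 W=0
Step 6 [EW]: N:wait,E:car4-GO,S:wait,W:empty | queues: N=0 E=0 S=0 W=0
Car 1 crosses at step 1

1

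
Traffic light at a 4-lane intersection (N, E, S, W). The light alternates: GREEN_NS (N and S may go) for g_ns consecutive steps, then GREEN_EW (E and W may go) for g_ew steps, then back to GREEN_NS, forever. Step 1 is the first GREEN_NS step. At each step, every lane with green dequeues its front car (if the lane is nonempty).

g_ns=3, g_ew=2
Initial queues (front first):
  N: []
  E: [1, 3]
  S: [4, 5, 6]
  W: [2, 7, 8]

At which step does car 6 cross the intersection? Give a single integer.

Step 1 [NS]: N:empty,E:wait,S:car4-GO,W:wait | queues: N=0 E=2 S=2 W=3
Step 2 [NS]: N:empty,E:wait,S:car5-GO,W:wait | queues: N=0 E=2 S=1 W=3
Step 3 [NS]: N:empty,E:wait,S:car6-GO,W:wait | queues: N=0 E=2 S=0 W=3
Step 4 [EW]: N:wait,E:car1-GO,S:wait,W:car2-GO | queues: N=0 E=1 S=0 W=2
Step 5 [EW]: N:wait,E:car3-GO,S:wait,W:car7-GO | queues: N=0 E=0 S=0 W=1
Step 6 [NS]: N:empty,E:wait,S:empty,W:wait | queues: N=0 E=0 S=0 W=1
Step 7 [NS]: N:empty,E:wait,S:empty,W:wait | queues: N=0 E=0 S=0 W=1
Step 8 [NS]: N:empty,E:wait,S:empty,W:wait | queues: N=0 E=0 S=0 W=1
Step 9 [EW]: N:wait,E:empty,S:wait,W:car8-GO | queues: N=0 E=0 S=0 W=0
Car 6 crosses at step 3

3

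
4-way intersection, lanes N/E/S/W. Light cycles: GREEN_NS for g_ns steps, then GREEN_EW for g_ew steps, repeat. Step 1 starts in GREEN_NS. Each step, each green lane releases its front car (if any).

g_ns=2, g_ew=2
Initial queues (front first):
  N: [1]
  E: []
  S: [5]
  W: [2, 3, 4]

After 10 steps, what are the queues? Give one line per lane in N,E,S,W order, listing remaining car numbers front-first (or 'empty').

Step 1 [NS]: N:car1-GO,E:wait,S:car5-GO,W:wait | queues: N=0 E=0 S=0 W=3
Step 2 [NS]: N:empty,E:wait,S:empty,W:wait | queues: N=0 E=0 S=0 W=3
Step 3 [EW]: N:wait,E:empty,S:wait,W:car2-GO | queues: N=0 E=0 S=0 W=2
Step 4 [EW]: N:wait,E:empty,S:wait,W:car3-GO | queues: N=0 E=0 S=0 W=1
Step 5 [NS]: N:empty,E:wait,S:empty,W:wait | queues: N=0 E=0 S=0 W=1
Step 6 [NS]: N:empty,E:wait,S:empty,W:wait | queues: N=0 E=0 S=0 W=1
Step 7 [EW]: N:wait,E:empty,S:wait,W:car4-GO | queues: N=0 E=0 S=0 W=0

N: empty
E: empty
S: empty
W: empty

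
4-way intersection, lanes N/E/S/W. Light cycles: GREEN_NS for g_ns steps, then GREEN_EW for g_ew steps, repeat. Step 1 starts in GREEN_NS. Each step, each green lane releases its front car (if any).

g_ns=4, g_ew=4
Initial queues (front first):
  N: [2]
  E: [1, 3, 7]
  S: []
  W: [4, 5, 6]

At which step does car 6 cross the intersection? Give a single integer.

Step 1 [NS]: N:car2-GO,E:wait,S:empty,W:wait | queues: N=0 E=3 S=0 W=3
Step 2 [NS]: N:empty,E:wait,S:empty,W:wait | queues: N=0 E=3 S=0 W=3
Step 3 [NS]: N:empty,E:wait,S:empty,W:wait | queues: N=0 E=3 S=0 W=3
Step 4 [NS]: N:empty,E:wait,S:empty,W:wait | queues: N=0 E=3 S=0 W=3
Step 5 [EW]: N:wait,E:car1-GO,S:wait,W:car4-GO | queues: N=0 E=2 S=0 W=2
Step 6 [EW]: N:wait,E:car3-GO,S:wait,W:car5-GO | queues: N=0 E=1 S=0 W=1
Step 7 [EW]: N:wait,E:car7-GO,S:wait,W:car6-GO | queues: N=0 E=0 S=0 W=0
Car 6 crosses at step 7

7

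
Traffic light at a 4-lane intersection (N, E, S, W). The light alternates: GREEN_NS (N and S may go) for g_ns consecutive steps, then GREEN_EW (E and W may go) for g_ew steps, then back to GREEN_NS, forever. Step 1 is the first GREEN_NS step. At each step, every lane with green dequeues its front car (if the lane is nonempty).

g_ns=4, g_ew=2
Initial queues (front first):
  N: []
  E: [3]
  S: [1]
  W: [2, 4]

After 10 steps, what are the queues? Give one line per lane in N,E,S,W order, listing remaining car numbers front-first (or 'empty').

Step 1 [NS]: N:empty,E:wait,S:car1-GO,W:wait | queues: N=0 E=1 S=0 W=2
Step 2 [NS]: N:empty,E:wait,S:empty,W:wait | queues: N=0 E=1 S=0 W=2
Step 3 [NS]: N:empty,E:wait,S:empty,W:wait | queues: N=0 E=1 S=0 W=2
Step 4 [NS]: N:empty,E:wait,S:empty,W:wait | queues: N=0 E=1 S=0 W=2
Step 5 [EW]: N:wait,E:car3-GO,S:wait,W:car2-GO | queues: N=0 E=0 S=0 W=1
Step 6 [EW]: N:wait,E:empty,S:wait,W:car4-GO | queues: N=0 E=0 S=0 W=0

N: empty
E: empty
S: empty
W: empty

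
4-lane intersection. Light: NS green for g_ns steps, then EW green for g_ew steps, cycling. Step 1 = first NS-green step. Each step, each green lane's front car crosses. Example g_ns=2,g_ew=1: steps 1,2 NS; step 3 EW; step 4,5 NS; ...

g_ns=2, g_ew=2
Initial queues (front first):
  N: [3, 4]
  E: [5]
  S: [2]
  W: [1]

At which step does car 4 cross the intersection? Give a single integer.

Step 1 [NS]: N:car3-GO,E:wait,S:car2-GO,W:wait | queues: N=1 E=1 S=0 W=1
Step 2 [NS]: N:car4-GO,E:wait,S:empty,W:wait | queues: N=0 E=1 S=0 W=1
Step 3 [EW]: N:wait,E:car5-GO,S:wait,W:car1-GO | queues: N=0 E=0 S=0 W=0
Car 4 crosses at step 2

2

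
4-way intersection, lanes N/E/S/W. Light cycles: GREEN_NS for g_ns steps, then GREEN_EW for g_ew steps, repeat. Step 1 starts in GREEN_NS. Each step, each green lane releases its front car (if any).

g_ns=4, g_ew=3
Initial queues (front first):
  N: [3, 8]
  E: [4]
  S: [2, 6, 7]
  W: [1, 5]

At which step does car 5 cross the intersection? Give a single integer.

Step 1 [NS]: N:car3-GO,E:wait,S:car2-GO,W:wait | queues: N=1 E=1 S=2 W=2
Step 2 [NS]: N:car8-GO,E:wait,S:car6-GO,W:wait | queues: N=0 E=1 S=1 W=2
Step 3 [NS]: N:empty,E:wait,S:car7-GO,W:wait | queues: N=0 E=1 S=0 W=2
Step 4 [NS]: N:empty,E:wait,S:empty,W:wait | queues: N=0 E=1 S=0 W=2
Step 5 [EW]: N:wait,E:car4-GO,S:wait,W:car1-GO | queues: N=0 E=0 S=0 W=1
Step 6 [EW]: N:wait,E:empty,S:wait,W:car5-GO | queues: N=0 E=0 S=0 W=0
Car 5 crosses at step 6

6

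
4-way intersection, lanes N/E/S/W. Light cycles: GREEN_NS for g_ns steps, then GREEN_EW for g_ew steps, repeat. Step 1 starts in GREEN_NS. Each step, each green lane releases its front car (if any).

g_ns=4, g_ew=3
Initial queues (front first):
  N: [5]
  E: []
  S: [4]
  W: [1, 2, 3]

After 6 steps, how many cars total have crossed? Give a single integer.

Answer: 4

Derivation:
Step 1 [NS]: N:car5-GO,E:wait,S:car4-GO,W:wait | queues: N=0 E=0 S=0 W=3
Step 2 [NS]: N:empty,E:wait,S:empty,W:wait | queues: N=0 E=0 S=0 W=3
Step 3 [NS]: N:empty,E:wait,S:empty,W:wait | queues: N=0 E=0 S=0 W=3
Step 4 [NS]: N:empty,E:wait,S:empty,W:wait | queues: N=0 E=0 S=0 W=3
Step 5 [EW]: N:wait,E:empty,S:wait,W:car1-GO | queues: N=0 E=0 S=0 W=2
Step 6 [EW]: N:wait,E:empty,S:wait,W:car2-GO | queues: N=0 E=0 S=0 W=1
Cars crossed by step 6: 4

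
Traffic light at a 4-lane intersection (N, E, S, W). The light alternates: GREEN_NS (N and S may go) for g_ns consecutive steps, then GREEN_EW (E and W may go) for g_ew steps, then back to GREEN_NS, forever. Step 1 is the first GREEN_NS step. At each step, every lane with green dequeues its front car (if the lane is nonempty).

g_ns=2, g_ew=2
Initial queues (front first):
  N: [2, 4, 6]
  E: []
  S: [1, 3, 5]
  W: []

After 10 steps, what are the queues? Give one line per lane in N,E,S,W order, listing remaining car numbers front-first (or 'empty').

Step 1 [NS]: N:car2-GO,E:wait,S:car1-GO,W:wait | queues: N=2 E=0 S=2 W=0
Step 2 [NS]: N:car4-GO,E:wait,S:car3-GO,W:wait | queues: N=1 E=0 S=1 W=0
Step 3 [EW]: N:wait,E:empty,S:wait,W:empty | queues: N=1 E=0 S=1 W=0
Step 4 [EW]: N:wait,E:empty,S:wait,W:empty | queues: N=1 E=0 S=1 W=0
Step 5 [NS]: N:car6-GO,E:wait,S:car5-GO,W:wait | queues: N=0 E=0 S=0 W=0

N: empty
E: empty
S: empty
W: empty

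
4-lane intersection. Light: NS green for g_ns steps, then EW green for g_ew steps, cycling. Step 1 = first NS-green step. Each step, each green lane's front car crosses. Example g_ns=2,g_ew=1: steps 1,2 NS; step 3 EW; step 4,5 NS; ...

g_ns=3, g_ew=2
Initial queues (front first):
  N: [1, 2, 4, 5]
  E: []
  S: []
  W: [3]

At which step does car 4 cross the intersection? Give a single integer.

Step 1 [NS]: N:car1-GO,E:wait,S:empty,W:wait | queues: N=3 E=0 S=0 W=1
Step 2 [NS]: N:car2-GO,E:wait,S:empty,W:wait | queues: N=2 E=0 S=0 W=1
Step 3 [NS]: N:car4-GO,E:wait,S:empty,W:wait | queues: N=1 E=0 S=0 W=1
Step 4 [EW]: N:wait,E:empty,S:wait,W:car3-GO | queues: N=1 E=0 S=0 W=0
Step 5 [EW]: N:wait,E:empty,S:wait,W:empty | queues: N=1 E=0 S=0 W=0
Step 6 [NS]: N:car5-GO,E:wait,S:empty,W:wait | queues: N=0 E=0 S=0 W=0
Car 4 crosses at step 3

3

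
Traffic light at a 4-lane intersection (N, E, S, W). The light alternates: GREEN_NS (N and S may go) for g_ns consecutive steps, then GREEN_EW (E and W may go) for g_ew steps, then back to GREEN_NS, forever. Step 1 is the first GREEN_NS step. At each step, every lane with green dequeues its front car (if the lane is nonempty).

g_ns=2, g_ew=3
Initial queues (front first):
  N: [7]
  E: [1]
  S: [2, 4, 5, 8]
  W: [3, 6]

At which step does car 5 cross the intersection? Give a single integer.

Step 1 [NS]: N:car7-GO,E:wait,S:car2-GO,W:wait | queues: N=0 E=1 S=3 W=2
Step 2 [NS]: N:empty,E:wait,S:car4-GO,W:wait | queues: N=0 E=1 S=2 W=2
Step 3 [EW]: N:wait,E:car1-GO,S:wait,W:car3-GO | queues: N=0 E=0 S=2 W=1
Step 4 [EW]: N:wait,E:empty,S:wait,W:car6-GO | queues: N=0 E=0 S=2 W=0
Step 5 [EW]: N:wait,E:empty,S:wait,W:empty | queues: N=0 E=0 S=2 W=0
Step 6 [NS]: N:empty,E:wait,S:car5-GO,W:wait | queues: N=0 E=0 S=1 W=0
Step 7 [NS]: N:empty,E:wait,S:car8-GO,W:wait | queues: N=0 E=0 S=0 W=0
Car 5 crosses at step 6

6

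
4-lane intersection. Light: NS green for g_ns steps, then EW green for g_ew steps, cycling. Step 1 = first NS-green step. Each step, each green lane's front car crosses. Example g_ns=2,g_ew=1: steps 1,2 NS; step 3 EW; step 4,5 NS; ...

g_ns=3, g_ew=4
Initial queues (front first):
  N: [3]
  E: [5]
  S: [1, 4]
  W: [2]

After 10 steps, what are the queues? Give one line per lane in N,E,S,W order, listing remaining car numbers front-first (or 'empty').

Step 1 [NS]: N:car3-GO,E:wait,S:car1-GO,W:wait | queues: N=0 E=1 S=1 W=1
Step 2 [NS]: N:empty,E:wait,S:car4-GO,W:wait | queues: N=0 E=1 S=0 W=1
Step 3 [NS]: N:empty,E:wait,S:empty,W:wait | queues: N=0 E=1 S=0 W=1
Step 4 [EW]: N:wait,E:car5-GO,S:wait,W:car2-GO | queues: N=0 E=0 S=0 W=0

N: empty
E: empty
S: empty
W: empty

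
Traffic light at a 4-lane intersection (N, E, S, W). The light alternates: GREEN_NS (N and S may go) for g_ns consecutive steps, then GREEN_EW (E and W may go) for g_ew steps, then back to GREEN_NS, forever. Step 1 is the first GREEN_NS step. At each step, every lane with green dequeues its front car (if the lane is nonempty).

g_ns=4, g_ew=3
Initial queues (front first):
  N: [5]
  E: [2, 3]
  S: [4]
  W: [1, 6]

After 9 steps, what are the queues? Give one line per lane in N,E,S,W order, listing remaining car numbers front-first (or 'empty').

Step 1 [NS]: N:car5-GO,E:wait,S:car4-GO,W:wait | queues: N=0 E=2 S=0 W=2
Step 2 [NS]: N:empty,E:wait,S:empty,W:wait | queues: N=0 E=2 S=0 W=2
Step 3 [NS]: N:empty,E:wait,S:empty,W:wait | queues: N=0 E=2 S=0 W=2
Step 4 [NS]: N:empty,E:wait,S:empty,W:wait | queues: N=0 E=2 S=0 W=2
Step 5 [EW]: N:wait,E:car2-GO,S:wait,W:car1-GO | queues: N=0 E=1 S=0 W=1
Step 6 [EW]: N:wait,E:car3-GO,S:wait,W:car6-GO | queues: N=0 E=0 S=0 W=0

N: empty
E: empty
S: empty
W: empty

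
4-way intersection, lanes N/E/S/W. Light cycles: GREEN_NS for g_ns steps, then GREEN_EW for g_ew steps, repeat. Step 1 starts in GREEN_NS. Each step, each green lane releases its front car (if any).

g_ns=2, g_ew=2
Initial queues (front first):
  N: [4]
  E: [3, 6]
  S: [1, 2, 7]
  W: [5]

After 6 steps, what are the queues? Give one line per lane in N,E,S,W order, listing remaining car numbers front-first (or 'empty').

Step 1 [NS]: N:car4-GO,E:wait,S:car1-GO,W:wait | queues: N=0 E=2 S=2 W=1
Step 2 [NS]: N:empty,E:wait,S:car2-GO,W:wait | queues: N=0 E=2 S=1 W=1
Step 3 [EW]: N:wait,E:car3-GO,S:wait,W:car5-GO | queues: N=0 E=1 S=1 W=0
Step 4 [EW]: N:wait,E:car6-GO,S:wait,W:empty | queues: N=0 E=0 S=1 W=0
Step 5 [NS]: N:empty,E:wait,S:car7-GO,W:wait | queues: N=0 E=0 S=0 W=0

N: empty
E: empty
S: empty
W: empty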